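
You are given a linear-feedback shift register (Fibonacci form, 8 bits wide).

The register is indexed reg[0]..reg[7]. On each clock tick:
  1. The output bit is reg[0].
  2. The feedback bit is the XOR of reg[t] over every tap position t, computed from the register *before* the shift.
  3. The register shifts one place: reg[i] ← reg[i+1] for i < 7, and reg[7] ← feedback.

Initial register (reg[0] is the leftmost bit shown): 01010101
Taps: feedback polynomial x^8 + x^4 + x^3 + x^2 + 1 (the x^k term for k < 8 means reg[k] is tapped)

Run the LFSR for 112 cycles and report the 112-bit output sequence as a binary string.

0101010111110010100001001111111100001011110001101000000010001110001001011100000011001001001101110010000010101101

k : reg_k → out_k, fb_k
0: 01010101 → 0, fb=1
1: 10101011 → 1, fb=1
2: 01010111 → 0, fb=1
3: 10101111 → 1, fb=1
4: 01011111 → 0, fb=0
5: 10111110 → 1, fb=0
6: 01111100 → 0, fb=1
7: 11111001 → 1, fb=0
8: 11110010 → 1, fb=1
9: 11100101 → 1, fb=0
10: 11001010 → 1, fb=0
11: 10010100 → 1, fb=0
12: 00101000 → 0, fb=0
13: 01010000 → 0, fb=1
14: 10100001 → 1, fb=0
15: 01000010 → 0, fb=0
16: 10000100 → 1, fb=1
17: 00001001 → 0, fb=1
18: 00010011 → 0, fb=1
19: 00100111 → 0, fb=1
20: 01001111 → 0, fb=1
21: 10011111 → 1, fb=1
22: 00111111 → 0, fb=1
23: 01111111 → 0, fb=1
24: 11111111 → 1, fb=0
25: 11111110 → 1, fb=0
26: 11111100 → 1, fb=0
27: 11111000 → 1, fb=0
28: 11110000 → 1, fb=1
29: 11100001 → 1, fb=0
30: 11000010 → 1, fb=1
31: 10000101 → 1, fb=1
32: 00001011 → 0, fb=1
33: 00010111 → 0, fb=1
34: 00101111 → 0, fb=0
35: 01011110 → 0, fb=0
36: 10111100 → 1, fb=0
37: 01111000 → 0, fb=1
38: 11110001 → 1, fb=1
39: 11100011 → 1, fb=0
40: 11000110 → 1, fb=1
41: 10001101 → 1, fb=0
42: 00011010 → 0, fb=0
43: 00110100 → 0, fb=0
44: 01101000 → 0, fb=0
45: 11010000 → 1, fb=0
46: 10100000 → 1, fb=0
47: 01000000 → 0, fb=0
48: 10000000 → 1, fb=1
49: 00000001 → 0, fb=0
50: 00000010 → 0, fb=0
51: 00000100 → 0, fb=0
52: 00001000 → 0, fb=1
53: 00010001 → 0, fb=1
54: 00100011 → 0, fb=1
55: 01000111 → 0, fb=0
56: 10001110 → 1, fb=0
57: 00011100 → 0, fb=0
58: 00111000 → 0, fb=1
59: 01110001 → 0, fb=0
60: 11100010 → 1, fb=0
61: 11000100 → 1, fb=1
62: 10001001 → 1, fb=0
63: 00010010 → 0, fb=1
64: 00100101 → 0, fb=1
65: 01001011 → 0, fb=1
66: 10010111 → 1, fb=0
67: 00101110 → 0, fb=0
68: 01011100 → 0, fb=0
69: 10111000 → 1, fb=0
70: 01110000 → 0, fb=0
71: 11100000 → 1, fb=0
72: 11000000 → 1, fb=1
73: 10000001 → 1, fb=1
74: 00000011 → 0, fb=0
75: 00000110 → 0, fb=0
76: 00001100 → 0, fb=1
77: 00011001 → 0, fb=0
78: 00110010 → 0, fb=0
79: 01100100 → 0, fb=1
80: 11001001 → 1, fb=0
81: 10010010 → 1, fb=0
82: 00100100 → 0, fb=1
83: 01001001 → 0, fb=1
84: 10010011 → 1, fb=0
85: 00100110 → 0, fb=1
86: 01001101 → 0, fb=1
87: 10011011 → 1, fb=1
88: 00110111 → 0, fb=0
89: 01101110 → 0, fb=0
90: 11011100 → 1, fb=1
91: 10111001 → 1, fb=0
92: 01110010 → 0, fb=0
93: 11100100 → 1, fb=0
94: 11001000 → 1, fb=0
95: 10010000 → 1, fb=0
96: 00100000 → 0, fb=1
97: 01000001 → 0, fb=0
98: 10000010 → 1, fb=1
99: 00000101 → 0, fb=0
100: 00001010 → 0, fb=1
101: 00010101 → 0, fb=1
102: 00101011 → 0, fb=0
103: 01010110 → 0, fb=1
104: 10101101 → 1, fb=1
105: 01011011 → 0, fb=0
106: 10110110 → 1, fb=1
107: 01101101 → 0, fb=0
108: 11011010 → 1, fb=1
109: 10110101 → 1, fb=1
110: 01101011 → 0, fb=0
111: 11010110 → 1, fb=0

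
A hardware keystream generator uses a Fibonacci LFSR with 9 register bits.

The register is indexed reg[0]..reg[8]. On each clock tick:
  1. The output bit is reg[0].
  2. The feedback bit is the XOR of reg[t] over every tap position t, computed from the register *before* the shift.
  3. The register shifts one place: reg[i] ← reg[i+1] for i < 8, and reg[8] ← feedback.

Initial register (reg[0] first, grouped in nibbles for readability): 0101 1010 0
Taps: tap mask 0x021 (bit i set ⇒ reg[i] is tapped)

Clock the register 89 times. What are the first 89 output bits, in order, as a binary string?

tick  register→output (feedback)
  0  010110100→0 (0)
  1  101101000→1 (0)
  2  011010000→0 (0)
  3  110100000→1 (1)
  4  101000001→1 (1)
  5  010000011→0 (0)
  6  100000110→1 (1)
  7  000001101→0 (1)
  8  000011011→0 (1)
  9  000110111→0 (0)
 10  001101110→0 (1)
 11  011011101→0 (1)
 12  110111011→1 (0)
 13  101110110→1 (1)
 14  011101101→0 (1)
 15  111011011→1 (0)
 16  110110110→1 (1)
 17  101101101→1 (0)
 18  011011010→0 (1)
 19  110110101→1 (1)
 20  101101011→1 (0)
 21  011010110→0 (0)
 22  110101100→1 (0)
 23  101011000→1 (0)
 24  010110000→0 (0)
 25  101100000→1 (1)
 26  011000001→0 (0)
 27  110000010→1 (1)
 28  100000101→1 (1)
 29  000001011→0 (1)
 30  000010111→0 (0)
 31  000101110→0 (1)
 32  001011101→0 (1)
 33  010111011→0 (1)
 34  101110111→1 (1)
 35  011101111→0 (1)
 36  111011111→1 (0)
 37  110111110→1 (0)
 38  101111100→1 (0)
 39  011111000→0 (1)
 40  111110001→1 (1)
 41  111100011→1 (1)
 42  111000111→1 (1)
 43  110001111→1 (0)
 44  100011110→1 (0)
 45  000111100→0 (1)
 46  001111001→0 (1)
 47  011110011→0 (0)
 48  111100110→1 (1)
 49  111001101→1 (0)
 50  110011010→1 (0)
 51  100110100→1 (1)
 52  001101001→0 (1)
 53  011010011→0 (0)
 54  110100110→1 (1)
 55  101001101→1 (0)
 56  010011010→0 (1)
 57  100110101→1 (1)
 58  001101011→0 (1)
 59  011010111→0 (0)
 60  110101110→1 (0)
 61  101011100→1 (0)
 62  010111000→0 (1)
 63  101110001→1 (1)
 64  011100011→0 (0)
 65  111000110→1 (1)
 66  110001101→1 (0)
 67  100011010→1 (0)
 68  000110100→0 (0)
 69  001101000→0 (1)
 70  011010001→0 (0)
 71  110100010→1 (1)
 72  101000101→1 (1)
 73  010001011→0 (1)
 74  100010111→1 (1)
 75  000101111→0 (1)
 76  001011111→0 (1)
 77  010111111→0 (1)
 78  101111111→1 (0)
 79  011111110→0 (1)
 80  111111101→1 (0)
 81  111111010→1 (0)
 82  111110100→1 (1)
 83  111101001→1 (0)
 84  111010010→1 (1)
 85  110100101→1 (1)
 86  101001011→1 (0)
 87  010010110→0 (0)
 88  100101100→1 (0)

01011010000011011101101101011000001011101111100011110011010011010111000110100010111111101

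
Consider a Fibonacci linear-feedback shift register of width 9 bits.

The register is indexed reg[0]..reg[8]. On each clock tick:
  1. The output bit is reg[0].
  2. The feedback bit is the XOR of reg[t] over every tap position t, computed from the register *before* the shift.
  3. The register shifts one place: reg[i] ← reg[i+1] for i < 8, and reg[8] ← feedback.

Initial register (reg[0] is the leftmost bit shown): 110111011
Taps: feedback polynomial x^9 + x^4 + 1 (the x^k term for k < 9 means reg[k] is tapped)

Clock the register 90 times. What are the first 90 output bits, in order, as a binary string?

step | reg (before) | out | fb
   0 | 110111011 | 1 | 0
   1 | 101110110 | 1 | 0
   2 | 011101100 | 0 | 0
   3 | 111011000 | 1 | 0
   4 | 110110000 | 1 | 0
   5 | 101100000 | 1 | 1
   6 | 011000001 | 0 | 0
   7 | 110000010 | 1 | 1
   8 | 100000101 | 1 | 1
   9 | 000001011 | 0 | 0
  10 | 000010110 | 0 | 1
  11 | 000101101 | 0 | 0
  12 | 001011010 | 0 | 1
  13 | 010110101 | 0 | 1
  14 | 101101011 | 1 | 1
  15 | 011010111 | 0 | 1
  16 | 110101111 | 1 | 1
  17 | 101011111 | 1 | 0
  18 | 010111110 | 0 | 1
  19 | 101111101 | 1 | 0
  20 | 011111010 | 0 | 1
  21 | 111110101 | 1 | 0
  22 | 111101010 | 1 | 1
  23 | 111010101 | 1 | 0
  24 | 110101010 | 1 | 1
  25 | 101010101 | 1 | 0
  26 | 010101010 | 0 | 0
  27 | 101010100 | 1 | 0
  28 | 010101000 | 0 | 0
  29 | 101010000 | 1 | 0
  30 | 010100000 | 0 | 0
  31 | 101000000 | 1 | 1
  32 | 010000001 | 0 | 0
  33 | 100000010 | 1 | 1
  34 | 000000101 | 0 | 0
  35 | 000001010 | 0 | 0
  36 | 000010100 | 0 | 1
  37 | 000101001 | 0 | 0
  38 | 001010010 | 0 | 1
  39 | 010100101 | 0 | 0
  40 | 101001010 | 1 | 1
  41 | 010010101 | 0 | 1
  42 | 100101011 | 1 | 1
  43 | 001010111 | 0 | 1
  44 | 010101111 | 0 | 0
  45 | 101011110 | 1 | 0
  46 | 010111100 | 0 | 1
  47 | 101111001 | 1 | 0
  48 | 011110010 | 0 | 1
  49 | 111100101 | 1 | 1
  50 | 111001011 | 1 | 1
  51 | 110010111 | 1 | 0
  52 | 100101110 | 1 | 1
  53 | 001011101 | 0 | 1
  54 | 010111011 | 0 | 1
  55 | 101110111 | 1 | 0
  56 | 011101110 | 0 | 0
  57 | 111011100 | 1 | 0
  58 | 110111000 | 1 | 0
  59 | 101110000 | 1 | 0
  60 | 011100000 | 0 | 0
  61 | 111000000 | 1 | 1
  62 | 110000001 | 1 | 1
  63 | 100000011 | 1 | 1
  64 | 000000111 | 0 | 0
  65 | 000001110 | 0 | 0
  66 | 000011100 | 0 | 1
  67 | 000111001 | 0 | 1
  68 | 001110011 | 0 | 1
  69 | 011100111 | 0 | 0
  70 | 111001110 | 1 | 1
  71 | 110011101 | 1 | 0
  72 | 100111010 | 1 | 0
  73 | 001110100 | 0 | 1
  74 | 011101001 | 0 | 0
  75 | 111010010 | 1 | 0
  76 | 110100100 | 1 | 1
  77 | 101001001 | 1 | 1
  78 | 010010011 | 0 | 1
  79 | 100100111 | 1 | 1
  80 | 001001111 | 0 | 0
  81 | 010011110 | 0 | 1
  82 | 100111101 | 1 | 0
  83 | 001111010 | 0 | 1
  84 | 011110101 | 0 | 1
  85 | 111101011 | 1 | 1
  86 | 111010111 | 1 | 0
  87 | 110101110 | 1 | 1
  88 | 101011101 | 1 | 0
  89 | 010111010 | 0 | 1

110111011000001011010111110101010100000010100101011110010111011100000011100111010010011110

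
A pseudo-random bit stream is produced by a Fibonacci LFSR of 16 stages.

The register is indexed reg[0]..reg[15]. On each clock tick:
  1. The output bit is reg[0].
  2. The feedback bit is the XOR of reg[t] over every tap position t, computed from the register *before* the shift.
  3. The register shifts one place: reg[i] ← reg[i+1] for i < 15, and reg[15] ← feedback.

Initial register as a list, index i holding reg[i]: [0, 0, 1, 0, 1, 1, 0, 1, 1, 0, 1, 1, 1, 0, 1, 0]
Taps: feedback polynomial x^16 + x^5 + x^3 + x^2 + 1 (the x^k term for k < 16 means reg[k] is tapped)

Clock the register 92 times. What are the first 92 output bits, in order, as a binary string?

step | reg (before) | out | fb
   0 | 0010110110111010 | 0 | 0
   1 | 0101101101110100 | 0 | 1
   2 | 1011011011101001 | 1 | 0
   3 | 0110110111010010 | 0 | 0
   4 | 1101101110100100 | 1 | 0
   5 | 1011011101001000 | 1 | 0
   6 | 0110111010010000 | 0 | 0
   7 | 1101110100100000 | 1 | 1
   8 | 1011101001000001 | 1 | 1
   9 | 0111010010000011 | 0 | 1
  10 | 1110100100000111 | 1 | 0
  11 | 1101001000001110 | 1 | 0
  12 | 1010010000011100 | 1 | 1
  13 | 0100100000111001 | 0 | 0
  14 | 1001000001110010 | 1 | 0
  15 | 0010000011100100 | 0 | 1
  16 | 0100000111001001 | 0 | 0
  17 | 1000001110010010 | 1 | 1
  18 | 0000011100100101 | 0 | 1
  19 | 0000111001001011 | 0 | 1
  20 | 0001110010010111 | 0 | 0
  21 | 0011100100101110 | 0 | 0
  22 | 0111001001011100 | 0 | 0
  23 | 1110010010111000 | 1 | 1
  24 | 1100100101110001 | 1 | 1
  25 | 1001001011100011 | 1 | 0
  26 | 0010010111000110 | 0 | 0
  27 | 0100101110001100 | 0 | 0
  28 | 1001011100011000 | 1 | 1
  29 | 0010111000110001 | 0 | 0
  30 | 0101110001100010 | 0 | 0
  31 | 1011100011000100 | 1 | 1
  32 | 0111000110001001 | 0 | 0
  33 | 1110001100010010 | 1 | 0
  34 | 1100011000100100 | 1 | 0
  35 | 1000110001001000 | 1 | 0
  36 | 0001100010010000 | 0 | 1
  37 | 0011000100100001 | 0 | 0
  38 | 0110001001000010 | 0 | 1
  39 | 1100010010000101 | 1 | 0
  40 | 1000100100001010 | 1 | 1
  41 | 0001001000010101 | 0 | 1
  42 | 0010010000101011 | 0 | 0
  43 | 0100100001010110 | 0 | 0
  44 | 1001000010101100 | 1 | 0
  45 | 0010000101011000 | 0 | 1
  46 | 0100001010110001 | 0 | 0
  47 | 1000010101100010 | 1 | 0
  48 | 0000101011000100 | 0 | 0
  49 | 0001010110001000 | 0 | 0
  50 | 0010101100010000 | 0 | 1
  51 | 0101011000100001 | 0 | 0
  52 | 1010110001000010 | 1 | 1
  53 | 0101100010000101 | 0 | 1
  54 | 1011000100001011 | 1 | 1
  55 | 0110001000010111 | 0 | 1
  56 | 1100010000101111 | 1 | 0
  57 | 1000100001011110 | 1 | 1
  58 | 0001000010111101 | 0 | 1
  59 | 0010000101111011 | 0 | 1
  60 | 0100001011110111 | 0 | 0
  61 | 1000010111101110 | 1 | 0
  62 | 0000101111011100 | 0 | 0
  63 | 0001011110111000 | 0 | 0
  64 | 0010111101110000 | 0 | 0
  65 | 0101111011100000 | 0 | 0
  66 | 1011110111000000 | 1 | 0
  67 | 0111101110000000 | 0 | 0
  68 | 1111011100000000 | 1 | 0
  69 | 1110111000000000 | 1 | 1
  70 | 1101110000000001 | 1 | 1
  71 | 1011100000000011 | 1 | 1
  72 | 0111000000000111 | 0 | 0
  73 | 1110000000001110 | 1 | 0
  74 | 1100000000011100 | 1 | 1
  75 | 1000000000111001 | 1 | 1
  76 | 0000000001110011 | 0 | 0
  77 | 0000000011100110 | 0 | 0
  78 | 0000000111001100 | 0 | 0
  79 | 0000001110011000 | 0 | 0
  80 | 0000011100110000 | 0 | 1
  81 | 0000111001100001 | 0 | 1
  82 | 0001110011000011 | 0 | 0
  83 | 0011100110000110 | 0 | 0
  84 | 0111001100001100 | 0 | 0
  85 | 1110011000011000 | 1 | 1
  86 | 1100110000110001 | 1 | 0
  87 | 1001100001100010 | 1 | 0
  88 | 0011000011000100 | 0 | 0
  89 | 0110000110001000 | 0 | 1
  90 | 1100001100010001 | 1 | 1
  91 | 1000011000100011 | 1 | 0

00101101101110100100000111001001011100011000100100001010110001000010111101110000000001110011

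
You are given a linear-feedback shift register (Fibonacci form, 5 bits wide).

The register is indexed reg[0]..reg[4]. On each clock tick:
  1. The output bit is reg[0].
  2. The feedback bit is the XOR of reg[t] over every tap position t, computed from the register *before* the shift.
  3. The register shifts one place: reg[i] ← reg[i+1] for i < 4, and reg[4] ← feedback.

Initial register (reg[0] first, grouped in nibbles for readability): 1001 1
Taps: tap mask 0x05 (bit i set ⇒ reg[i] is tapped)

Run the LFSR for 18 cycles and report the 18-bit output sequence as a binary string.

tick  register→output (feedback)
  0  10011→1 (1)
  1  00111→0 (1)
  2  01111→0 (1)
  3  11111→1 (0)
  4  11110→1 (0)
  5  11100→1 (0)
  6  11000→1 (1)
  7  10001→1 (1)
  8  00011→0 (0)
  9  00110→0 (1)
 10  01101→0 (1)
 11  11011→1 (1)
 12  10111→1 (0)
 13  01110→0 (1)
 14  11101→1 (0)
 15  11010→1 (1)
 16  10101→1 (0)
 17  01010→0 (0)

100111110001101110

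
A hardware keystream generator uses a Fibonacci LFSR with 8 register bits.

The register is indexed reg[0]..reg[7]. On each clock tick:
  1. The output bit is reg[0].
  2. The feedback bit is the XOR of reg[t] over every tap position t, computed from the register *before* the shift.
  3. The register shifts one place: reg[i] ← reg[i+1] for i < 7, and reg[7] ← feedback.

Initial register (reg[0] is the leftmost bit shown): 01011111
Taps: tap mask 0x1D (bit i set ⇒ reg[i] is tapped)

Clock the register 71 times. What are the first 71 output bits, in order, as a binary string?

01011111001010000100111111110000101111000110100000001000111000100101110

k : reg_k → out_k, fb_k
0: 01011111 → 0, fb=0
1: 10111110 → 1, fb=0
2: 01111100 → 0, fb=1
3: 11111001 → 1, fb=0
4: 11110010 → 1, fb=1
5: 11100101 → 1, fb=0
6: 11001010 → 1, fb=0
7: 10010100 → 1, fb=0
8: 00101000 → 0, fb=0
9: 01010000 → 0, fb=1
10: 10100001 → 1, fb=0
11: 01000010 → 0, fb=0
12: 10000100 → 1, fb=1
13: 00001001 → 0, fb=1
14: 00010011 → 0, fb=1
15: 00100111 → 0, fb=1
16: 01001111 → 0, fb=1
17: 10011111 → 1, fb=1
18: 00111111 → 0, fb=1
19: 01111111 → 0, fb=1
20: 11111111 → 1, fb=0
21: 11111110 → 1, fb=0
22: 11111100 → 1, fb=0
23: 11111000 → 1, fb=0
24: 11110000 → 1, fb=1
25: 11100001 → 1, fb=0
26: 11000010 → 1, fb=1
27: 10000101 → 1, fb=1
28: 00001011 → 0, fb=1
29: 00010111 → 0, fb=1
30: 00101111 → 0, fb=0
31: 01011110 → 0, fb=0
32: 10111100 → 1, fb=0
33: 01111000 → 0, fb=1
34: 11110001 → 1, fb=1
35: 11100011 → 1, fb=0
36: 11000110 → 1, fb=1
37: 10001101 → 1, fb=0
38: 00011010 → 0, fb=0
39: 00110100 → 0, fb=0
40: 01101000 → 0, fb=0
41: 11010000 → 1, fb=0
42: 10100000 → 1, fb=0
43: 01000000 → 0, fb=0
44: 10000000 → 1, fb=1
45: 00000001 → 0, fb=0
46: 00000010 → 0, fb=0
47: 00000100 → 0, fb=0
48: 00001000 → 0, fb=1
49: 00010001 → 0, fb=1
50: 00100011 → 0, fb=1
51: 01000111 → 0, fb=0
52: 10001110 → 1, fb=0
53: 00011100 → 0, fb=0
54: 00111000 → 0, fb=1
55: 01110001 → 0, fb=0
56: 11100010 → 1, fb=0
57: 11000100 → 1, fb=1
58: 10001001 → 1, fb=0
59: 00010010 → 0, fb=1
60: 00100101 → 0, fb=1
61: 01001011 → 0, fb=1
62: 10010111 → 1, fb=0
63: 00101110 → 0, fb=0
64: 01011100 → 0, fb=0
65: 10111000 → 1, fb=0
66: 01110000 → 0, fb=0
67: 11100000 → 1, fb=0
68: 11000000 → 1, fb=1
69: 10000001 → 1, fb=1
70: 00000011 → 0, fb=0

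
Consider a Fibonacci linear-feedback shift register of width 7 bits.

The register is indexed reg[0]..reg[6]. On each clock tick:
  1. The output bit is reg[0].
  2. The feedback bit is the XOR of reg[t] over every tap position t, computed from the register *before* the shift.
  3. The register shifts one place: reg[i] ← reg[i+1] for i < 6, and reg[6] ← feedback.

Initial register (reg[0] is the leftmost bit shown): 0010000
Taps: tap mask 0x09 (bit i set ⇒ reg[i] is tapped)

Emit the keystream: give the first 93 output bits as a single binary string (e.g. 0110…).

001000000100010011000101110101101100000110011010100111001111011010000101010111110100101000110

step | reg (before) | out | fb
   0 | 0010000 | 0 | 0
   1 | 0100000 | 0 | 0
   2 | 1000000 | 1 | 1
   3 | 0000001 | 0 | 0
   4 | 0000010 | 0 | 0
   5 | 0000100 | 0 | 0
   6 | 0001000 | 0 | 1
   7 | 0010001 | 0 | 0
   8 | 0100010 | 0 | 0
   9 | 1000100 | 1 | 1
  10 | 0001001 | 0 | 1
  11 | 0010011 | 0 | 0
  12 | 0100110 | 0 | 0
  13 | 1001100 | 1 | 0
  14 | 0011000 | 0 | 1
  15 | 0110001 | 0 | 0
  16 | 1100010 | 1 | 1
  17 | 1000101 | 1 | 1
  18 | 0001011 | 0 | 1
  19 | 0010111 | 0 | 0
  20 | 0101110 | 0 | 1
  21 | 1011101 | 1 | 0
  22 | 0111010 | 0 | 1
  23 | 1110101 | 1 | 1
  24 | 1101011 | 1 | 0
  25 | 1010110 | 1 | 1
  26 | 0101101 | 0 | 1
  27 | 1011011 | 1 | 0
  28 | 0110110 | 0 | 0
  29 | 1101100 | 1 | 0
  30 | 1011000 | 1 | 0
  31 | 0110000 | 0 | 0
  32 | 1100000 | 1 | 1
  33 | 1000001 | 1 | 1
  34 | 0000011 | 0 | 0
  35 | 0000110 | 0 | 0
  36 | 0001100 | 0 | 1
  37 | 0011001 | 0 | 1
  38 | 0110011 | 0 | 0
  39 | 1100110 | 1 | 1
  40 | 1001101 | 1 | 0
  41 | 0011010 | 0 | 1
  42 | 0110101 | 0 | 0
  43 | 1101010 | 1 | 0
  44 | 1010100 | 1 | 1
  45 | 0101001 | 0 | 1
  46 | 1010011 | 1 | 1
  47 | 0100111 | 0 | 0
  48 | 1001110 | 1 | 0
  49 | 0011100 | 0 | 1
  50 | 0111001 | 0 | 1
  51 | 1110011 | 1 | 1
  52 | 1100111 | 1 | 1
  53 | 1001111 | 1 | 0
  54 | 0011110 | 0 | 1
  55 | 0111101 | 0 | 1
  56 | 1111011 | 1 | 0
  57 | 1110110 | 1 | 1
  58 | 1101101 | 1 | 0
  59 | 1011010 | 1 | 0
  60 | 0110100 | 0 | 0
  61 | 1101000 | 1 | 0
  62 | 1010000 | 1 | 1
  63 | 0100001 | 0 | 0
  64 | 1000010 | 1 | 1
  65 | 0000101 | 0 | 0
  66 | 0001010 | 0 | 1
  67 | 0010101 | 0 | 0
  68 | 0101010 | 0 | 1
  69 | 1010101 | 1 | 1
  70 | 0101011 | 0 | 1
  71 | 1010111 | 1 | 1
  72 | 0101111 | 0 | 1
  73 | 1011111 | 1 | 0
  74 | 0111110 | 0 | 1
  75 | 1111101 | 1 | 0
  76 | 1111010 | 1 | 0
  77 | 1110100 | 1 | 1
  78 | 1101001 | 1 | 0
  79 | 1010010 | 1 | 1
  80 | 0100101 | 0 | 0
  81 | 1001010 | 1 | 0
  82 | 0010100 | 0 | 0
  83 | 0101000 | 0 | 1
  84 | 1010001 | 1 | 1
  85 | 0100011 | 0 | 0
  86 | 1000110 | 1 | 1
  87 | 0001101 | 0 | 1
  88 | 0011011 | 0 | 1
  89 | 0110111 | 0 | 0
  90 | 1101110 | 1 | 0
  91 | 1011100 | 1 | 0
  92 | 0111000 | 0 | 1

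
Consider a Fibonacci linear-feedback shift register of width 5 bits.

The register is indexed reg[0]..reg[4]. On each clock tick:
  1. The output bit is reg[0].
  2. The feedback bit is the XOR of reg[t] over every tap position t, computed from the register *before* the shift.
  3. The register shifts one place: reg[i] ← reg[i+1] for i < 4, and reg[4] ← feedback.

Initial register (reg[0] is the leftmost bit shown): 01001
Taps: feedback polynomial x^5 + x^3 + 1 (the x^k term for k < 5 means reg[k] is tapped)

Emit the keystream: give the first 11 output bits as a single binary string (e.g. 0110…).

tick  register→output (feedback)
  0  01001→0 (0)
  1  10010→1 (0)
  2  00100→0 (0)
  3  01000→0 (0)
  4  10000→1 (1)
  5  00001→0 (0)
  6  00010→0 (1)
  7  00101→0 (0)
  8  01010→0 (1)
  9  10101→1 (1)
 10  01011→0 (1)

01001000010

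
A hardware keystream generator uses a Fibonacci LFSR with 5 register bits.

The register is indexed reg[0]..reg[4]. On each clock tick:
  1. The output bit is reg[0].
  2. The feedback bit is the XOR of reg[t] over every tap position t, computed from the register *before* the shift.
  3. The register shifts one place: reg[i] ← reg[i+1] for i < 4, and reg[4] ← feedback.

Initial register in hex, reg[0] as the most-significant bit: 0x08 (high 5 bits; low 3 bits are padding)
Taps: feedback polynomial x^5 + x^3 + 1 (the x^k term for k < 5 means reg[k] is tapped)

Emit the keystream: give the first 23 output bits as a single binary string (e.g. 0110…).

00001010111011000111110

step | reg (before) | out | fb
   0 | 00001 | 0 | 0
   1 | 00010 | 0 | 1
   2 | 00101 | 0 | 0
   3 | 01010 | 0 | 1
   4 | 10101 | 1 | 1
   5 | 01011 | 0 | 1
   6 | 10111 | 1 | 0
   7 | 01110 | 0 | 1
   8 | 11101 | 1 | 1
   9 | 11011 | 1 | 0
  10 | 10110 | 1 | 0
  11 | 01100 | 0 | 0
  12 | 11000 | 1 | 1
  13 | 10001 | 1 | 1
  14 | 00011 | 0 | 1
  15 | 00111 | 0 | 1
  16 | 01111 | 0 | 1
  17 | 11111 | 1 | 0
  18 | 11110 | 1 | 0
  19 | 11100 | 1 | 1
  20 | 11001 | 1 | 1
  21 | 10011 | 1 | 0
  22 | 00110 | 0 | 1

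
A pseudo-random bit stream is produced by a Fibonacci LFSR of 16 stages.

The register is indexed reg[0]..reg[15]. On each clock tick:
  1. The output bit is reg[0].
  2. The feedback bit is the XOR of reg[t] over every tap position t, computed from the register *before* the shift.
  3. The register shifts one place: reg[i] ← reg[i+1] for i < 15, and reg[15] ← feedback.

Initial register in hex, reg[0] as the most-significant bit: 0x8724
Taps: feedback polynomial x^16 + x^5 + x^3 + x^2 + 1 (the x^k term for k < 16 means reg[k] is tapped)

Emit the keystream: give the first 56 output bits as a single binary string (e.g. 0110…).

10000111001001000100011000011111101011010110100111011110

tick  register→output (feedback)
  0  1000011100100100→1 (0)
  1  0000111001001000→0 (1)
  2  0001110010010001→0 (0)
  3  0011100100100010→0 (0)
  4  0111001001000100→0 (0)
  5  1110010010001000→1 (1)
  6  1100100100010001→1 (1)
  7  1001001000100011→1 (0)
  8  0010010001000110→0 (0)
  9  0100100010001100→0 (0)
 10  1001000100011000→1 (0)
 11  0010001000110000→0 (1)
 12  0100010001100001→0 (1)
 13  1000100011000011→1 (1)
 14  0001000110000111→0 (1)
 15  0010001100001111→0 (1)
 16  0100011000011111→0 (1)
 17  1000110000111111→1 (0)
 18  0001100001111110→0 (1)
 19  0011000011111101→0 (0)
 20  0110000111111010→0 (1)
 21  1100001111110101→1 (1)
 22  1000011111101011→1 (0)
 23  0000111111010110→0 (1)
 24  0001111110101101→0 (0)
 25  0011111101011010→0 (1)
 26  0111111010110101→0 (1)
 27  1111110101101011→1 (0)
 28  1111101011010110→1 (1)
 29  1111010110101101→1 (0)
 30  1110101101011010→1 (0)
 31  1101011010110100→1 (1)
 32  1010110101101001→1 (1)
 33  0101101011010011→0 (1)
 34  1011010110100111→1 (0)
 35  0110101101001110→0 (1)
 36  1101011010011101→1 (1)
 37  1010110100111011→1 (1)
 38  0101101001110111→0 (1)
 39  1011010011101111→1 (0)
 40  0110100111011110→0 (1)
 41  1101001110111101→1 (0)
 42  1010011101111010→1 (1)
 43  0100111011110101→0 (1)
 44  1001110111101011→1 (1)
 45  0011101111010111→0 (0)
 46  0111011110101110→0 (1)
 47  1110111101011101→1 (1)
 48  1101111010111011→1 (1)
 49  1011110101110111→1 (0)
 50  0111101011101110→0 (0)
 51  1111010111011100→1 (0)
 52  1110101110111000→1 (0)
 53  1101011101110000→1 (1)
 54  1010111011100001→1 (1)
 55  0101110111000011→0 (0)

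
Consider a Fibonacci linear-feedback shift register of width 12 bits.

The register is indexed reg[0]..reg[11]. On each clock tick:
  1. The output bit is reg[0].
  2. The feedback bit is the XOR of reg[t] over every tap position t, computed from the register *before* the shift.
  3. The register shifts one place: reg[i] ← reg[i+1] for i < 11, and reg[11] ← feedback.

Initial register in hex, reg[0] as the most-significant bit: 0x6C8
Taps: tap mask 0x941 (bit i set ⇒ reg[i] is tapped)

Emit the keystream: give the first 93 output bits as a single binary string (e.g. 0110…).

tick  register→output (feedback)
  0  011011001000→0 (1)
  1  110110010001→1 (0)
  2  101100100010→1 (0)
  3  011001000100→0 (0)
  4  110010001000→1 (0)
  5  100100010000→1 (1)
  6  001000100001→0 (0)
  7  010001000010→0 (0)
  8  100010000100→1 (1)
  9  000100001001→0 (0)
 10  001000010010→0 (0)
 11  010000100100→0 (1)
 12  100001001001→1 (1)
 13  000010010011→0 (1)
 14  000100100111→0 (0)
 15  001001001110→0 (1)
 16  010010011101→0 (0)
 17  100100111010→1 (1)
 18  001001110101→0 (0)
 19  010011101010→0 (0)
 20  100111010100→1 (1)
 21  001110101001→0 (1)
 22  011101010011→0 (1)
 23  111010100111→1 (1)
 24  110101001111→1 (1)
 25  101010011111→1 (1)
 26  010100111111→0 (1)
 27  101001111111→1 (0)
 28  010011111110→0 (0)
 29  100111111100→1 (1)
 30  001111111001→0 (1)
 31  011111110011→0 (0)
 32  111111100110→1 (0)
 33  111111001100→1 (0)
 34  111110011000→1 (0)
 35  111100110000→1 (0)
 36  111001100000→1 (0)
 37  110011000000→1 (1)
 38  100110000001→1 (0)
 39  001100000010→0 (0)
 40  011000000100→0 (0)
 41  110000001000→1 (0)
 42  100000010000→1 (1)
 43  000000100001→0 (0)
 44  000001000010→0 (0)
 45  000010000100→0 (0)
 46  000100001000→0 (1)
 47  001000010001→0 (1)
 48  010000100011→0 (0)
 49  100001000110→1 (1)
 50  000010001101→0 (0)
 51  000100011010→0 (1)
 52  001000110101→0 (0)
 53  010001101010→0 (0)
 54  100011010100→1 (1)
 55  000110101001→0 (1)
 56  001101010011→0 (1)
 57  011010100111→0 (0)
 58  110101001110→1 (0)
 59  101010011100→1 (0)
 60  010100111000→0 (0)
 61  101001110000→1 (0)
 62  010011100000→0 (1)
 63  100111000001→1 (0)
 64  001110000010→0 (0)
 65  011100000100→0 (0)
 66  111000001000→1 (0)
 67  110000010000→1 (1)
 68  100000100001→1 (1)
 69  000001000011→0 (1)
 70  000010000111→0 (1)
 71  000100001111→0 (0)
 72  001000011110→0 (1)
 73  010000111101→0 (1)
 74  100001111011→1 (0)
 75  000011110110→0 (1)
 76  000111101101→0 (1)
 77  001111011011→0 (0)
 78  011110110110→0 (1)
 79  111101101101→1 (0)
 80  111011011010→1 (0)
 81  110110110100→1 (0)
 82  101101101000→1 (1)
 83  011011010001→0 (1)
 84  110110100011→1 (1)
 85  101101000111→1 (0)
 86  011010001110→0 (1)
 87  110100011101→1 (1)
 88  101000111011→1 (0)
 89  010001110110→0 (1)
 90  100011101101→1 (0)
 91  000111011010→0 (1)
 92  001110110101→0 (0)

011011001000100001001001110101001111111001100000010000100011010100111000001000011110110110100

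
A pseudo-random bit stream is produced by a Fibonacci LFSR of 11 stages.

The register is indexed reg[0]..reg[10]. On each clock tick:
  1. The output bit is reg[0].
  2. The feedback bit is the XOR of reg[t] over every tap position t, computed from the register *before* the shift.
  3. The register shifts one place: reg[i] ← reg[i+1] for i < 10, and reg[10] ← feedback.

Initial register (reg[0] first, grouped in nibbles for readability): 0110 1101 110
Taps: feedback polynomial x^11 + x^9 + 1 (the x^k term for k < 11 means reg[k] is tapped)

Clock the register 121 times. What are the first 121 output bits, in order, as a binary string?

step | reg (before) | out | fb
   0 | 01101101110 | 0 | 1
   1 | 11011011101 | 1 | 1
   2 | 10110111011 | 1 | 0
   3 | 01101110110 | 0 | 1
   4 | 11011101101 | 1 | 1
   5 | 10111011011 | 1 | 0
   6 | 01110110110 | 0 | 1
   7 | 11101101101 | 1 | 1
   8 | 11011011011 | 1 | 0
   9 | 10110110110 | 1 | 0
  10 | 01101101100 | 0 | 0
  11 | 11011011000 | 1 | 1
  12 | 10110110001 | 1 | 1
  13 | 01101100011 | 0 | 1
  14 | 11011000111 | 1 | 0
  15 | 10110001110 | 1 | 0
  16 | 01100011100 | 0 | 0
  17 | 11000111000 | 1 | 1
  18 | 10001110001 | 1 | 1
  19 | 00011100011 | 0 | 1
  20 | 00111000111 | 0 | 1
  21 | 01110001111 | 0 | 1
  22 | 11100011111 | 1 | 0
  23 | 11000111110 | 1 | 0
  24 | 10001111100 | 1 | 1
  25 | 00011111001 | 0 | 0
  26 | 00111110010 | 0 | 1
  27 | 01111100101 | 0 | 0
  28 | 11111001010 | 1 | 0
  29 | 11110010100 | 1 | 1
  30 | 11100101001 | 1 | 1
  31 | 11001010011 | 1 | 0
  32 | 10010100110 | 1 | 0
  33 | 00101001100 | 0 | 0
  34 | 01010011000 | 0 | 0
  35 | 10100110000 | 1 | 1
  36 | 01001100001 | 0 | 0
  37 | 10011000010 | 1 | 0
  38 | 00110000100 | 0 | 0
  39 | 01100001000 | 0 | 0
  40 | 11000010000 | 1 | 1
  41 | 10000100001 | 1 | 1
  42 | 00001000011 | 0 | 1
  43 | 00010000111 | 0 | 1
  44 | 00100001111 | 0 | 1
  45 | 01000011111 | 0 | 1
  46 | 10000111111 | 1 | 0
  47 | 00001111110 | 0 | 1
  48 | 00011111101 | 0 | 0
  49 | 00111111010 | 0 | 1
  50 | 01111110101 | 0 | 0
  51 | 11111101010 | 1 | 0
  52 | 11111010100 | 1 | 1
  53 | 11110101001 | 1 | 1
  54 | 11101010011 | 1 | 0
  55 | 11010100110 | 1 | 0
  56 | 10101001100 | 1 | 1
  57 | 01010011001 | 0 | 0
  58 | 10100110010 | 1 | 0
  59 | 01001100100 | 0 | 0
  60 | 10011001000 | 1 | 1
  61 | 00110010001 | 0 | 0
  62 | 01100100010 | 0 | 1
  63 | 11001000101 | 1 | 1
  64 | 10010001011 | 1 | 0
  65 | 00100010110 | 0 | 1
  66 | 01000101101 | 0 | 0
  67 | 10001011010 | 1 | 0
  68 | 00010110100 | 0 | 0
  69 | 00101101000 | 0 | 0
  70 | 01011010000 | 0 | 0
  71 | 10110100000 | 1 | 1
  72 | 01101000001 | 0 | 0
  73 | 11010000010 | 1 | 0
  74 | 10100000100 | 1 | 1
  75 | 01000001001 | 0 | 0
  76 | 10000010010 | 1 | 0
  77 | 00000100100 | 0 | 0
  78 | 00001001000 | 0 | 0
  79 | 00010010000 | 0 | 0
  80 | 00100100000 | 0 | 0
  81 | 01001000000 | 0 | 0
  82 | 10010000000 | 1 | 1
  83 | 00100000001 | 0 | 0
  84 | 01000000010 | 0 | 1
  85 | 10000000101 | 1 | 1
  86 | 00000001011 | 0 | 1
  87 | 00000010111 | 0 | 1
  88 | 00000101111 | 0 | 1
  89 | 00001011111 | 0 | 1
  90 | 00010111111 | 0 | 1
  91 | 00101111111 | 0 | 1
  92 | 01011111111 | 0 | 1
  93 | 10111111111 | 1 | 0
  94 | 01111111110 | 0 | 1
  95 | 11111111101 | 1 | 1
  96 | 11111111011 | 1 | 0
  97 | 11111110110 | 1 | 0
  98 | 11111101100 | 1 | 1
  99 | 11111011001 | 1 | 1
 100 | 11110110011 | 1 | 0
 101 | 11101100110 | 1 | 0
 102 | 11011001100 | 1 | 1
 103 | 10110011001 | 1 | 1
 104 | 01100110011 | 0 | 1
 105 | 11001100111 | 1 | 0
 106 | 10011001110 | 1 | 0
 107 | 00110011100 | 0 | 0
 108 | 01100111000 | 0 | 0
 109 | 11001110000 | 1 | 1
 110 | 10011100001 | 1 | 1
 111 | 00111000011 | 0 | 1
 112 | 01110000111 | 0 | 1
 113 | 11100001111 | 1 | 0
 114 | 11000011110 | 1 | 0
 115 | 10000111100 | 1 | 1
 116 | 00001111001 | 0 | 0
 117 | 00011110010 | 0 | 1
 118 | 00111100101 | 0 | 0
 119 | 01111001010 | 0 | 1
 120 | 11110010101 | 1 | 1

0110110111011011011000111000111110010100110000100001111110101001100100010110100000100100000001011111111101100110011100001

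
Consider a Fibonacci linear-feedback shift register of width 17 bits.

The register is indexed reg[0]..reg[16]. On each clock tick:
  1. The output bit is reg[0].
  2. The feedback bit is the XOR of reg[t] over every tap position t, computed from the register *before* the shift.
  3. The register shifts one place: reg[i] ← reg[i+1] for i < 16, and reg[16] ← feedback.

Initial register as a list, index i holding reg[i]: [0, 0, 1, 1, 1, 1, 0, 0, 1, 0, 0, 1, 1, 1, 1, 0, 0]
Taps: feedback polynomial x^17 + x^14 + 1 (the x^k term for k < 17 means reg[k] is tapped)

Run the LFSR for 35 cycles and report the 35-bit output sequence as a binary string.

k : reg_k → out_k, fb_k
0: 00111100100111100 → 0, fb=1
1: 01111001001111001 → 0, fb=0
2: 11110010011110010 → 1, fb=1
3: 11100100111100101 → 1, fb=0
4: 11001001111001010 → 1, fb=1
5: 10010011110010101 → 1, fb=0
6: 00100111100101010 → 0, fb=0
7: 01001111001010100 → 0, fb=1
8: 10011110010101001 → 1, fb=1
9: 00111100101010011 → 0, fb=0
10: 01111001010100110 → 0, fb=1
11: 11110010101001101 → 1, fb=0
12: 11100101010011010 → 1, fb=1
13: 11001010100110101 → 1, fb=0
14: 10010101001101010 → 1, fb=1
15: 00101010011010101 → 0, fb=1
16: 01010100110101011 → 0, fb=0
17: 10101001101010110 → 1, fb=0
18: 01010011010101100 → 0, fb=1
19: 10100110101011001 → 1, fb=1
20: 01001101010110011 → 0, fb=0
21: 10011010101100110 → 1, fb=0
22: 00110101011001100 → 0, fb=1
23: 01101010110011001 → 0, fb=0
24: 11010101100110010 → 1, fb=1
25: 10101011001100101 → 1, fb=0
26: 01010110011001010 → 0, fb=0
27: 10101100110010100 → 1, fb=0
28: 01011001100101000 → 0, fb=0
29: 10110011001010000 → 1, fb=1
30: 01100110010100001 → 0, fb=0
31: 11001100101000010 → 1, fb=1
32: 10011001010000101 → 1, fb=0
33: 00110010100001010 → 0, fb=0
34: 01100101000010100 → 0, fb=1

00111100100111100101010011010101100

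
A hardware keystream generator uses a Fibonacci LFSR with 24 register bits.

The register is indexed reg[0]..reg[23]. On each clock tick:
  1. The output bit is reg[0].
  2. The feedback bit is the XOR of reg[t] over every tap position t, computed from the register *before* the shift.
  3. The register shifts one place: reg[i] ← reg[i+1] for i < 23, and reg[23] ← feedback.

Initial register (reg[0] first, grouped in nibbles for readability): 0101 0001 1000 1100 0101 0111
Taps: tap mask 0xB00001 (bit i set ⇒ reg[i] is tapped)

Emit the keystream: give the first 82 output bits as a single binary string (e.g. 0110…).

k : reg_k → out_k, fb_k
0: 010100011000110001010111 → 0, fb=0
1: 101000110001100010101110 → 1, fb=1
2: 010001100011000101011101 → 0, fb=1
3: 100011000110001010111011 → 1, fb=1
4: 000110001100010101110111 → 0, fb=0
5: 001100011000101011101110 → 0, fb=0
6: 011000110001010111011100 → 0, fb=0
7: 110001100010101110111000 → 1, fb=0
8: 100011000101011101110000 → 1, fb=1
9: 000110001010111011100001 → 0, fb=1
10: 001100010101110111000011 → 0, fb=1
11: 011000101011101110000111 → 0, fb=0
12: 110001010111011100001110 → 1, fb=1
13: 100010101110111000011101 → 1, fb=0
14: 000101011101110000111010 → 0, fb=1
15: 001010111011100001110101 → 0, fb=0
16: 010101110111000011101010 → 0, fb=1
17: 101011101110000111010101 → 1, fb=1
18: 010111011100001110101011 → 0, fb=0
19: 101110111000011101010110 → 1, fb=0
20: 011101110000111010101100 → 0, fb=0
21: 111011100001110101011000 → 1, fb=0
22: 110111000011101010110000 → 1, fb=1
23: 101110000111010101100001 → 1, fb=0
24: 011100001110101011000010 → 0, fb=0
25: 111000011101010110000100 → 1, fb=0
26: 110000111010101100001000 → 1, fb=0
27: 100001110101011000010000 → 1, fb=1
28: 000011101010110000100001 → 0, fb=1
29: 000111010101100001000011 → 0, fb=1
30: 001110101011000010000111 → 0, fb=0
31: 011101010110000100001110 → 0, fb=0
32: 111010101100001000011100 → 1, fb=1
33: 110101011000010000111001 → 1, fb=1
34: 101010110000100001110011 → 1, fb=0
35: 010101100001000011100110 → 0, fb=1
36: 101011000010000111001101 → 1, fb=0
37: 010110000100001110011010 → 0, fb=1
38: 101100001000011100110101 → 1, fb=1
39: 011000010000111001101011 → 0, fb=0
40: 110000100001110011010110 → 1, fb=0
41: 100001000011100110101100 → 1, fb=1
42: 000010000111001101011001 → 0, fb=0
43: 000100001110011010110010 → 0, fb=0
44: 001000011100110101100100 → 0, fb=1
45: 010000111001101011001001 → 0, fb=0
46: 100001110011010110010010 → 1, fb=1
47: 000011100110101100100101 → 0, fb=0
48: 000111001101011001001010 → 0, fb=1
49: 001110011010110010010101 → 0, fb=0
50: 011100110101100100101010 → 0, fb=1
51: 111001101011001001010101 → 1, fb=1
52: 110011010110010010101011 → 1, fb=1
53: 100110101100100101010111 → 1, fb=1
54: 001101011001001010101111 → 0, fb=1
55: 011010110010010101011111 → 0, fb=1
56: 110101100100101010111111 → 1, fb=0
57: 101011001001010101111110 → 1, fb=1
58: 010110010010101011111101 → 0, fb=1
59: 101100100101010111111011 → 1, fb=1
60: 011001001010101111110111 → 0, fb=0
61: 110010010101011111101110 → 1, fb=1
62: 100100101010111111011101 → 1, fb=0
63: 001001010101111110111010 → 0, fb=1
64: 010010101011111101110101 → 0, fb=0
65: 100101010111111011101010 → 1, fb=0
66: 001010101111110111010100 → 0, fb=1
67: 010101011111101110101001 → 0, fb=0
68: 101010111111011101010010 → 1, fb=1
69: 010101111110111010100101 → 0, fb=0
70: 101011111101110101001010 → 1, fb=0
71: 010111111011101010010100 → 0, fb=1
72: 101111110111010100101001 → 1, fb=1
73: 011111101110101001010011 → 0, fb=1
74: 111111011101010010100111 → 1, fb=1
75: 111110111010100101001111 → 1, fb=0
76: 111101110101001010011110 → 1, fb=1
77: 111011101010010100111101 → 1, fb=0
78: 110111010100101001111010 → 1, fb=0
79: 101110101001010011110100 → 1, fb=0
80: 011101010010100111101000 → 0, fb=1
81: 111010100101001111010001 → 1, fb=0

0101000110001100010101110111000011101010110000100001110011010110010010101011111101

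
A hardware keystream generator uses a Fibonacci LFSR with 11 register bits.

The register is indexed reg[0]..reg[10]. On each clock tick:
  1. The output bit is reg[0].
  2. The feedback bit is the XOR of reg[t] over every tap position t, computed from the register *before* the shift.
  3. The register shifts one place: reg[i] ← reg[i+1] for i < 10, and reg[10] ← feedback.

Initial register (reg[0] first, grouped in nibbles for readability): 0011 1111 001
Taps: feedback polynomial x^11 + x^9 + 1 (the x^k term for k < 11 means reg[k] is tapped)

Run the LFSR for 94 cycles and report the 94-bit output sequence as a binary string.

0011111100101100110100011110001010011010111010010001101111010110110010001110000101001111110111

step | reg (before) | out | fb
   0 | 00111111001 | 0 | 0
   1 | 01111110010 | 0 | 1
   2 | 11111100101 | 1 | 1
   3 | 11111001011 | 1 | 0
   4 | 11110010110 | 1 | 0
   5 | 11100101100 | 1 | 1
   6 | 11001011001 | 1 | 1
   7 | 10010110011 | 1 | 0
   8 | 00101100110 | 0 | 1
   9 | 01011001101 | 0 | 0
  10 | 10110011010 | 1 | 0
  11 | 01100110100 | 0 | 0
  12 | 11001101000 | 1 | 1
  13 | 10011010001 | 1 | 1
  14 | 00110100011 | 0 | 1
  15 | 01101000111 | 0 | 1
  16 | 11010001111 | 1 | 0
  17 | 10100011110 | 1 | 0
  18 | 01000111100 | 0 | 0
  19 | 10001111000 | 1 | 1
  20 | 00011110001 | 0 | 0
  21 | 00111100010 | 0 | 1
  22 | 01111000101 | 0 | 0
  23 | 11110001010 | 1 | 0
  24 | 11100010100 | 1 | 1
  25 | 11000101001 | 1 | 1
  26 | 10001010011 | 1 | 0
  27 | 00010100110 | 0 | 1
  28 | 00101001101 | 0 | 0
  29 | 01010011010 | 0 | 1
  30 | 10100110101 | 1 | 1
  31 | 01001101011 | 0 | 1
  32 | 10011010111 | 1 | 0
  33 | 00110101110 | 0 | 1
  34 | 01101011101 | 0 | 0
  35 | 11010111010 | 1 | 0
  36 | 10101110100 | 1 | 1
  37 | 01011101001 | 0 | 0
  38 | 10111010010 | 1 | 0
  39 | 01110100100 | 0 | 0
  40 | 11101001000 | 1 | 1
  41 | 11010010001 | 1 | 1
  42 | 10100100011 | 1 | 0
  43 | 01001000110 | 0 | 1
  44 | 10010001101 | 1 | 1
  45 | 00100011011 | 0 | 1
  46 | 01000110111 | 0 | 1
  47 | 10001101111 | 1 | 0
  48 | 00011011110 | 0 | 1
  49 | 00110111101 | 0 | 0
  50 | 01101111010 | 0 | 1
  51 | 11011110101 | 1 | 1
  52 | 10111101011 | 1 | 0
  53 | 01111010110 | 0 | 1
  54 | 11110101101 | 1 | 1
  55 | 11101011011 | 1 | 0
  56 | 11010110110 | 1 | 0
  57 | 10101101100 | 1 | 1
  58 | 01011011001 | 0 | 0
  59 | 10110110010 | 1 | 0
  60 | 01101100100 | 0 | 0
  61 | 11011001000 | 1 | 1
  62 | 10110010001 | 1 | 1
  63 | 01100100011 | 0 | 1
  64 | 11001000111 | 1 | 0
  65 | 10010001110 | 1 | 0
  66 | 00100011100 | 0 | 0
  67 | 01000111000 | 0 | 0
  68 | 10001110000 | 1 | 1
  69 | 00011100001 | 0 | 0
  70 | 00111000010 | 0 | 1
  71 | 01110000101 | 0 | 0
  72 | 11100001010 | 1 | 0
  73 | 11000010100 | 1 | 1
  74 | 10000101001 | 1 | 1
  75 | 00001010011 | 0 | 1
  76 | 00010100111 | 0 | 1
  77 | 00101001111 | 0 | 1
  78 | 01010011111 | 0 | 1
  79 | 10100111111 | 1 | 0
  80 | 01001111110 | 0 | 1
  81 | 10011111101 | 1 | 1
  82 | 00111111011 | 0 | 1
  83 | 01111110111 | 0 | 1
  84 | 11111101111 | 1 | 0
  85 | 11111011110 | 1 | 0
  86 | 11110111100 | 1 | 1
  87 | 11101111001 | 1 | 1
  88 | 11011110011 | 1 | 0
  89 | 10111100110 | 1 | 0
  90 | 01111001100 | 0 | 0
  91 | 11110011000 | 1 | 1
  92 | 11100110001 | 1 | 1
  93 | 11001100011 | 1 | 0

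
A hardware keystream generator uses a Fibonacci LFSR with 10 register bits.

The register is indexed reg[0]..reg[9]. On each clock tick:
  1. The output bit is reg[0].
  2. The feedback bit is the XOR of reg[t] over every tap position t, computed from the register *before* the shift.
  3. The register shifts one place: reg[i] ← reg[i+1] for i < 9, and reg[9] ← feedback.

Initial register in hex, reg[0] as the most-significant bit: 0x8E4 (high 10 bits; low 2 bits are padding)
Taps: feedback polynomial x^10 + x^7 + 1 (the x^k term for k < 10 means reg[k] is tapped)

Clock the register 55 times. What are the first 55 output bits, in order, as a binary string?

k : reg_k → out_k, fb_k
0: 1000111001 → 1, fb=1
1: 0001110011 → 0, fb=0
2: 0011100110 → 0, fb=1
3: 0111001101 → 0, fb=1
4: 1110011011 → 1, fb=1
5: 1100110111 → 1, fb=0
6: 1001101110 → 1, fb=0
7: 0011011100 → 0, fb=1
8: 0110111001 → 0, fb=0
9: 1101110010 → 1, fb=1
10: 1011100101 → 1, fb=0
11: 0111001010 → 0, fb=0
12: 1110010100 → 1, fb=0
13: 1100101000 → 1, fb=1
14: 1001010001 → 1, fb=1
15: 0010100011 → 0, fb=0
16: 0101000110 → 0, fb=1
17: 1010001101 → 1, fb=0
18: 0100011010 → 0, fb=0
19: 1000110100 → 1, fb=0
20: 0001101000 → 0, fb=0
21: 0011010000 → 0, fb=0
22: 0110100000 → 0, fb=0
23: 1101000000 → 1, fb=1
24: 1010000001 → 1, fb=1
25: 0100000011 → 0, fb=0
26: 1000000110 → 1, fb=0
27: 0000001100 → 0, fb=1
28: 0000011001 → 0, fb=0
29: 0000110010 → 0, fb=0
30: 0001100100 → 0, fb=1
31: 0011001001 → 0, fb=0
32: 0110010010 → 0, fb=0
33: 1100100100 → 1, fb=0
34: 1001001000 → 1, fb=1
35: 0010010001 → 0, fb=0
36: 0100100010 → 0, fb=0
37: 1001000100 → 1, fb=0
38: 0010001000 → 0, fb=0
39: 0100010000 → 0, fb=0
40: 1000100000 → 1, fb=1
41: 0001000001 → 0, fb=0
42: 0010000010 → 0, fb=0
43: 0100000100 → 0, fb=1
44: 1000001001 → 1, fb=1
45: 0000010011 → 0, fb=0
46: 0000100110 → 0, fb=1
47: 0001001101 → 0, fb=1
48: 0010011011 → 0, fb=0
49: 0100110110 → 0, fb=1
50: 1001101101 → 1, fb=0
51: 0011011010 → 0, fb=0
52: 0110110100 → 0, fb=1
53: 1101101001 → 1, fb=1
54: 1011010011 → 1, fb=1

1000111001101110010100011010000001100100100010000010011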